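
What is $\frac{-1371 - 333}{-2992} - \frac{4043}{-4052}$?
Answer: $\frac{1187579}{757724} \approx 1.5673$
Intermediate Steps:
$\frac{-1371 - 333}{-2992} - \frac{4043}{-4052} = \left(-1704\right) \left(- \frac{1}{2992}\right) - - \frac{4043}{4052} = \frac{213}{374} + \frac{4043}{4052} = \frac{1187579}{757724}$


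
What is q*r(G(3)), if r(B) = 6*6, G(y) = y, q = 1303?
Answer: 46908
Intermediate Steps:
r(B) = 36
q*r(G(3)) = 1303*36 = 46908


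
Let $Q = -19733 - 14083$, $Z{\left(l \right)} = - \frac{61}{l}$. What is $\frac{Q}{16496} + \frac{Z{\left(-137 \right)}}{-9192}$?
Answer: $- \frac{2661601895}{1298342424} \approx -2.05$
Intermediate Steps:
$Q = -33816$ ($Q = -19733 - 14083 = -33816$)
$\frac{Q}{16496} + \frac{Z{\left(-137 \right)}}{-9192} = - \frac{33816}{16496} + \frac{\left(-61\right) \frac{1}{-137}}{-9192} = \left(-33816\right) \frac{1}{16496} + \left(-61\right) \left(- \frac{1}{137}\right) \left(- \frac{1}{9192}\right) = - \frac{4227}{2062} + \frac{61}{137} \left(- \frac{1}{9192}\right) = - \frac{4227}{2062} - \frac{61}{1259304} = - \frac{2661601895}{1298342424}$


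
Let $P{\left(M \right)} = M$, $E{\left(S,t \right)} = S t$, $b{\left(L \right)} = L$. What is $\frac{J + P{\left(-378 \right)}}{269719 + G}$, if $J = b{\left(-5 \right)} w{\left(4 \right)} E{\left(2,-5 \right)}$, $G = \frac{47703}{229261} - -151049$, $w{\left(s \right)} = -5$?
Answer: $- \frac{143975908}{96465740151} \approx -0.0014925$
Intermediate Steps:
$G = \frac{34629692492}{229261}$ ($G = 47703 \cdot \frac{1}{229261} + 151049 = \frac{47703}{229261} + 151049 = \frac{34629692492}{229261} \approx 1.5105 \cdot 10^{5}$)
$J = -250$ ($J = \left(-5\right) \left(-5\right) 2 \left(-5\right) = 25 \left(-10\right) = -250$)
$\frac{J + P{\left(-378 \right)}}{269719 + G} = \frac{-250 - 378}{269719 + \frac{34629692492}{229261}} = - \frac{628}{\frac{96465740151}{229261}} = \left(-628\right) \frac{229261}{96465740151} = - \frac{143975908}{96465740151}$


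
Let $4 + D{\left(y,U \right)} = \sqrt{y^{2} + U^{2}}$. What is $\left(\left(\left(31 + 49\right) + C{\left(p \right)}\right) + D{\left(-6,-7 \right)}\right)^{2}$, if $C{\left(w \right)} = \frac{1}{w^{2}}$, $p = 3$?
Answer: $\frac{476110}{81} + \frac{1370 \sqrt{85}}{9} \approx 7281.3$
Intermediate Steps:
$C{\left(w \right)} = \frac{1}{w^{2}}$
$D{\left(y,U \right)} = -4 + \sqrt{U^{2} + y^{2}}$ ($D{\left(y,U \right)} = -4 + \sqrt{y^{2} + U^{2}} = -4 + \sqrt{U^{2} + y^{2}}$)
$\left(\left(\left(31 + 49\right) + C{\left(p \right)}\right) + D{\left(-6,-7 \right)}\right)^{2} = \left(\left(\left(31 + 49\right) + \frac{1}{9}\right) - \left(4 - \sqrt{\left(-7\right)^{2} + \left(-6\right)^{2}}\right)\right)^{2} = \left(\left(80 + \frac{1}{9}\right) - \left(4 - \sqrt{49 + 36}\right)\right)^{2} = \left(\frac{721}{9} - \left(4 - \sqrt{85}\right)\right)^{2} = \left(\frac{685}{9} + \sqrt{85}\right)^{2}$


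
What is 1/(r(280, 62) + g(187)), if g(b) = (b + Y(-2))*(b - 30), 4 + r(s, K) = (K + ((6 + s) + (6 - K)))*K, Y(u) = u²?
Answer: 1/48087 ≈ 2.0796e-5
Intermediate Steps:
r(s, K) = -4 + K*(12 + s) (r(s, K) = -4 + (K + ((6 + s) + (6 - K)))*K = -4 + (K + (12 + s - K))*K = -4 + (12 + s)*K = -4 + K*(12 + s))
g(b) = (-30 + b)*(4 + b) (g(b) = (b + (-2)²)*(b - 30) = (b + 4)*(-30 + b) = (4 + b)*(-30 + b) = (-30 + b)*(4 + b))
1/(r(280, 62) + g(187)) = 1/((-4 + 12*62 + 62*280) + (-120 + 187² - 26*187)) = 1/((-4 + 744 + 17360) + (-120 + 34969 - 4862)) = 1/(18100 + 29987) = 1/48087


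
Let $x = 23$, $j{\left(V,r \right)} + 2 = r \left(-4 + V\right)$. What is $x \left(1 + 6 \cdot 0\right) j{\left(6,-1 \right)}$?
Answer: $-92$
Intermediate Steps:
$j{\left(V,r \right)} = -2 + r \left(-4 + V\right)$
$x \left(1 + 6 \cdot 0\right) j{\left(6,-1 \right)} = 23 \left(1 + 6 \cdot 0\right) \left(-2 - -4 + 6 \left(-1\right)\right) = 23 \left(1 + 0\right) \left(-2 + 4 - 6\right) = 23 \cdot 1 \left(-4\right) = 23 \left(-4\right) = -92$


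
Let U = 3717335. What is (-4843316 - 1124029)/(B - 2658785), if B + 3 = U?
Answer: -1989115/352849 ≈ -5.6373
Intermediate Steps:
B = 3717332 (B = -3 + 3717335 = 3717332)
(-4843316 - 1124029)/(B - 2658785) = (-4843316 - 1124029)/(3717332 - 2658785) = -5967345/1058547 = -5967345*1/1058547 = -1989115/352849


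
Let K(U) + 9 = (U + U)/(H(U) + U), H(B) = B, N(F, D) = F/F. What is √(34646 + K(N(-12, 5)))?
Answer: √34638 ≈ 186.11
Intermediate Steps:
N(F, D) = 1
K(U) = -8 (K(U) = -9 + (U + U)/(U + U) = -9 + (2*U)/((2*U)) = -9 + (2*U)*(1/(2*U)) = -9 + 1 = -8)
√(34646 + K(N(-12, 5))) = √(34646 - 8) = √34638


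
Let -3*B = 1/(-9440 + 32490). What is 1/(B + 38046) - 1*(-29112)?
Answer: 76590204800838/2630880899 ≈ 29112.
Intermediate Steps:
B = -1/69150 (B = -1/(3*(-9440 + 32490)) = -⅓/23050 = -⅓*1/23050 = -1/69150 ≈ -1.4461e-5)
1/(B + 38046) - 1*(-29112) = 1/(-1/69150 + 38046) - 1*(-29112) = 1/(2630880899/69150) + 29112 = 69150/2630880899 + 29112 = 76590204800838/2630880899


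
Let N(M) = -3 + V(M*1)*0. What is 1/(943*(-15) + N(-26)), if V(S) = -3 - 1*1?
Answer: -1/14148 ≈ -7.0681e-5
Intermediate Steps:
V(S) = -4 (V(S) = -3 - 1 = -4)
N(M) = -3 (N(M) = -3 - 4*0 = -3 + 0 = -3)
1/(943*(-15) + N(-26)) = 1/(943*(-15) - 3) = 1/(-14145 - 3) = 1/(-14148) = -1/14148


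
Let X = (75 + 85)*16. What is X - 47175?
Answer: -44615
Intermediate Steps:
X = 2560 (X = 160*16 = 2560)
X - 47175 = 2560 - 47175 = -44615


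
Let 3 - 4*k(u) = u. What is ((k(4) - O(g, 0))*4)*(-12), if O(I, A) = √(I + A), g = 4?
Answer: 108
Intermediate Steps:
k(u) = ¾ - u/4
O(I, A) = √(A + I)
((k(4) - O(g, 0))*4)*(-12) = (((¾ - ¼*4) - √(0 + 4))*4)*(-12) = (((¾ - 1) - √4)*4)*(-12) = ((-¼ - 1*2)*4)*(-12) = ((-¼ - 2)*4)*(-12) = -9/4*4*(-12) = -9*(-12) = 108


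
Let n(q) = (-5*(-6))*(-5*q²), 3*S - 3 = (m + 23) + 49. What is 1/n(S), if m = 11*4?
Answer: -3/708050 ≈ -4.2370e-6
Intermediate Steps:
m = 44
S = 119/3 (S = 1 + ((44 + 23) + 49)/3 = 1 + (67 + 49)/3 = 1 + (⅓)*116 = 1 + 116/3 = 119/3 ≈ 39.667)
n(q) = -150*q² (n(q) = 30*(-5*q²) = -150*q²)
1/n(S) = 1/(-150*(119/3)²) = 1/(-150*14161/9) = 1/(-708050/3) = -3/708050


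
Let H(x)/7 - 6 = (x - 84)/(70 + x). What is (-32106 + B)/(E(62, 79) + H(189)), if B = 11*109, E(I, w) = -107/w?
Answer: -90341161/127102 ≈ -710.78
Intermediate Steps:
H(x) = 42 + 7*(-84 + x)/(70 + x) (H(x) = 42 + 7*((x - 84)/(70 + x)) = 42 + 7*((-84 + x)/(70 + x)) = 42 + 7*(-84 + x)/(70 + x))
B = 1199
(-32106 + B)/(E(62, 79) + H(189)) = (-32106 + 1199)/(-107/79 + 49*(48 + 189)/(70 + 189)) = -30907/(-107*1/79 + 49*237/259) = -30907/(-107/79 + 49*(1/259)*237) = -30907/(-107/79 + 1659/37) = -30907/127102/2923 = -30907*2923/127102 = -90341161/127102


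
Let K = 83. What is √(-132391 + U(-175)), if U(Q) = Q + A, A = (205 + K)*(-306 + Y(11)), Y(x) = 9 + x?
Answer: I*√214934 ≈ 463.61*I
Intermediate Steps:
A = -82368 (A = (205 + 83)*(-306 + (9 + 11)) = 288*(-306 + 20) = 288*(-286) = -82368)
U(Q) = -82368 + Q (U(Q) = Q - 82368 = -82368 + Q)
√(-132391 + U(-175)) = √(-132391 + (-82368 - 175)) = √(-132391 - 82543) = √(-214934) = I*√214934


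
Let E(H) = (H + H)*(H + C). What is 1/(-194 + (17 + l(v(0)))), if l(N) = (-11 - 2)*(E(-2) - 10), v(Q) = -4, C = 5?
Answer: 1/109 ≈ 0.0091743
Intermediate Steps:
E(H) = 2*H*(5 + H) (E(H) = (H + H)*(H + 5) = (2*H)*(5 + H) = 2*H*(5 + H))
l(N) = 286 (l(N) = (-11 - 2)*(2*(-2)*(5 - 2) - 10) = -13*(2*(-2)*3 - 10) = -13*(-12 - 10) = -13*(-22) = 286)
1/(-194 + (17 + l(v(0)))) = 1/(-194 + (17 + 286)) = 1/(-194 + 303) = 1/109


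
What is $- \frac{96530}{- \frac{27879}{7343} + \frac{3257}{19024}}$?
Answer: $\frac{2696917536992}{101290789} \approx 26626.0$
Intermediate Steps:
$- \frac{96530}{- \frac{27879}{7343} + \frac{3257}{19024}} = - \frac{96530}{- \frac{506453945}{139693232}} = \left(-96530\right) \left(- \frac{139693232}{506453945}\right) = \frac{2696917536992}{101290789}$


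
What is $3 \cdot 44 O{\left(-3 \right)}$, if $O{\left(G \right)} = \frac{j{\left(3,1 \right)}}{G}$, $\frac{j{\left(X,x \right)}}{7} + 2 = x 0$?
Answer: $616$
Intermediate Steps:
$j{\left(X,x \right)} = -14$ ($j{\left(X,x \right)} = -14 + 7 x 0 = -14 + 7 \cdot 0 = -14 + 0 = -14$)
$O{\left(G \right)} = - \frac{14}{G}$
$3 \cdot 44 O{\left(-3 \right)} = 3 \cdot 44 \left(- \frac{14}{-3}\right) = 132 \left(\left(-14\right) \left(- \frac{1}{3}\right)\right) = 132 \cdot \frac{14}{3} = 616$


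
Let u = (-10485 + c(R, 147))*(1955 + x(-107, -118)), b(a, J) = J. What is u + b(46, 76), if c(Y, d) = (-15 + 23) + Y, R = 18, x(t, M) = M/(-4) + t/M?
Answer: -1225152317/59 ≈ -2.0765e+7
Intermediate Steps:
x(t, M) = -M/4 + t/M (x(t, M) = M*(-1/4) + t/M = -M/4 + t/M)
c(Y, d) = 8 + Y
u = -1225156801/59 (u = (-10485 + (8 + 18))*(1955 + (-1/4*(-118) - 107/(-118))) = (-10485 + 26)*(1955 + (59/2 - 107*(-1/118))) = -10459*(1955 + (59/2 + 107/118)) = -10459*(1955 + 1794/59) = -10459*117139/59 = -1225156801/59 ≈ -2.0765e+7)
u + b(46, 76) = -1225156801/59 + 76 = -1225152317/59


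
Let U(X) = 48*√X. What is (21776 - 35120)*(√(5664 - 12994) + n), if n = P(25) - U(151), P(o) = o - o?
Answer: 640512*√151 - 13344*I*√7330 ≈ 7.8707e+6 - 1.1425e+6*I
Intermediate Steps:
P(o) = 0
n = -48*√151 (n = 0 - 48*√151 = -48*√151 ≈ -589.83)
(21776 - 35120)*(√(5664 - 12994) + n) = (21776 - 35120)*(√(5664 - 12994) - 48*√151) = -13344*(√(-7330) - 48*√151) = -13344*(I*√7330 - 48*√151) = -13344*(-48*√151 + I*√7330) = 640512*√151 - 13344*I*√7330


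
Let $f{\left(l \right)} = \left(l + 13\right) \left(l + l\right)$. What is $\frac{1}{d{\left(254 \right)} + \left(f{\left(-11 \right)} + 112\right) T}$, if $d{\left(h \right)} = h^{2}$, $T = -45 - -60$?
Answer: $\frac{1}{65536} \approx 1.5259 \cdot 10^{-5}$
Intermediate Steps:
$f{\left(l \right)} = 2 l \left(13 + l\right)$ ($f{\left(l \right)} = \left(13 + l\right) 2 l = 2 l \left(13 + l\right)$)
$T = 15$ ($T = -45 + 60 = 15$)
$\frac{1}{d{\left(254 \right)} + \left(f{\left(-11 \right)} + 112\right) T} = \frac{1}{254^{2} + \left(2 \left(-11\right) \left(13 - 11\right) + 112\right) 15} = \frac{1}{64516 + \left(2 \left(-11\right) 2 + 112\right) 15} = \frac{1}{64516 + \left(-44 + 112\right) 15} = \frac{1}{64516 + 68 \cdot 15} = \frac{1}{64516 + 1020} = \frac{1}{65536}$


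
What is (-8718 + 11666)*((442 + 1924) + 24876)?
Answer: 80309416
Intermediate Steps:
(-8718 + 11666)*((442 + 1924) + 24876) = 2948*(2366 + 24876) = 2948*27242 = 80309416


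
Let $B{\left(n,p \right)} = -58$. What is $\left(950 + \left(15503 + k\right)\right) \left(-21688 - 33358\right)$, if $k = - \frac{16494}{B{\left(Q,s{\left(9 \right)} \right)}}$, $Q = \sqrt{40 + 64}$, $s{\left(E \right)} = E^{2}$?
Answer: $- \frac{26718447664}{29} \approx -9.2133 \cdot 10^{8}$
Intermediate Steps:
$Q = 2 \sqrt{26}$ ($Q = \sqrt{104} = 2 \sqrt{26} \approx 10.198$)
$k = \frac{8247}{29}$ ($k = - \frac{16494}{-58} = \left(-16494\right) \left(- \frac{1}{58}\right) = \frac{8247}{29} \approx 284.38$)
$\left(950 + \left(15503 + k\right)\right) \left(-21688 - 33358\right) = \left(950 + \left(15503 + \frac{8247}{29}\right)\right) \left(-21688 - 33358\right) = \left(950 + \frac{457834}{29}\right) \left(-55046\right) = \frac{485384}{29} \left(-55046\right) = - \frac{26718447664}{29}$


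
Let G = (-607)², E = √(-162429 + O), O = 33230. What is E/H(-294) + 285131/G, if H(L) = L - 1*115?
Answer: 285131/368449 - I*√129199/409 ≈ 0.77387 - 0.87883*I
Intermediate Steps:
E = I*√129199 (E = √(-162429 + 33230) = √(-129199) = I*√129199 ≈ 359.44*I)
H(L) = -115 + L (H(L) = L - 115 = -115 + L)
G = 368449
E/H(-294) + 285131/G = (I*√129199)/(-115 - 294) + 285131/368449 = (I*√129199)/(-409) + 285131*(1/368449) = (I*√129199)*(-1/409) + 285131/368449 = -I*√129199/409 + 285131/368449 = 285131/368449 - I*√129199/409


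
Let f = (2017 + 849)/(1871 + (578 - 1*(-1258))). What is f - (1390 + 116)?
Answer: -5579876/3707 ≈ -1505.2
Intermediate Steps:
f = 2866/3707 (f = 2866/(1871 + (578 + 1258)) = 2866/(1871 + 1836) = 2866/3707 ≈ 0.77313)
f - (1390 + 116) = 2866/3707 - (1390 + 116) = 2866/3707 - 1*1506 = 2866/3707 - 1506 = -5579876/3707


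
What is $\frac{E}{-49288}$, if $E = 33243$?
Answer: $- \frac{33243}{49288} \approx -0.67446$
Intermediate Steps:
$\frac{E}{-49288} = \frac{33243}{-49288} = 33243 \left(- \frac{1}{49288}\right) = - \frac{33243}{49288}$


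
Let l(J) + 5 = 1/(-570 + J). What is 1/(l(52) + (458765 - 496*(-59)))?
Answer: 518/252796431 ≈ 2.0491e-6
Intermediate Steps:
l(J) = -5 + 1/(-570 + J)
1/(l(52) + (458765 - 496*(-59))) = 1/((2851 - 5*52)/(-570 + 52) + (458765 - 496*(-59))) = 1/((2851 - 260)/(-518) + (458765 - 1*(-29264))) = 1/(-1/518*2591 + (458765 + 29264)) = 1/(-2591/518 + 488029) = 1/(252796431/518) = 518/252796431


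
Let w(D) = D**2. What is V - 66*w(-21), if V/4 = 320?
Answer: -27826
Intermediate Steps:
V = 1280 (V = 4*320 = 1280)
V - 66*w(-21) = 1280 - 66*(-21)**2 = 1280 - 66*441 = 1280 - 29106 = -27826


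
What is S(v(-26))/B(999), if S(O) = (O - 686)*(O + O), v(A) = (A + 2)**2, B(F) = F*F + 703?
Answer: -7920/62419 ≈ -0.12688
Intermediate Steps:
B(F) = 703 + F**2 (B(F) = F**2 + 703 = 703 + F**2)
v(A) = (2 + A)**2
S(O) = 2*O*(-686 + O) (S(O) = (-686 + O)*(2*O) = 2*O*(-686 + O))
S(v(-26))/B(999) = (2*(2 - 26)**2*(-686 + (2 - 26)**2))/(703 + 999**2) = (2*(-24)**2*(-686 + (-24)**2))/(703 + 998001) = (2*576*(-686 + 576))/998704 = (2*576*(-110))*(1/998704) = -126720*1/998704 = -7920/62419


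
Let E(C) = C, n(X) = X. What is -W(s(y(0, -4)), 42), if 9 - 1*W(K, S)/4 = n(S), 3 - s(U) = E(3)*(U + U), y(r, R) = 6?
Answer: 132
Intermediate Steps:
s(U) = 3 - 6*U (s(U) = 3 - 3*(U + U) = 3 - 3*2*U = 3 - 6*U)
W(K, S) = 36 - 4*S
-W(s(y(0, -4)), 42) = -(36 - 4*42) = -(36 - 168) = -1*(-132) = 132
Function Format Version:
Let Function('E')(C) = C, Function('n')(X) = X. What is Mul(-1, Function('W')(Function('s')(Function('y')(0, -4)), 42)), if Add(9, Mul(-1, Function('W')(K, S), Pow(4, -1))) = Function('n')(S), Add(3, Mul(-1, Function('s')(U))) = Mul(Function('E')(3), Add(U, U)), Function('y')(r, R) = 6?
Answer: 132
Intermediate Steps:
Function('s')(U) = Add(3, Mul(-6, U)) (Function('s')(U) = Add(3, Mul(-1, Mul(3, Add(U, U)))) = Add(3, Mul(-1, Mul(3, Mul(2, U)))) = Add(3, Mul(-1, Mul(6, U))) = Add(3, Mul(-6, U)))
Function('W')(K, S) = Add(36, Mul(-4, S))
Mul(-1, Function('W')(Function('s')(Function('y')(0, -4)), 42)) = Mul(-1, Add(36, Mul(-4, 42))) = Mul(-1, Add(36, -168)) = Mul(-1, -132) = 132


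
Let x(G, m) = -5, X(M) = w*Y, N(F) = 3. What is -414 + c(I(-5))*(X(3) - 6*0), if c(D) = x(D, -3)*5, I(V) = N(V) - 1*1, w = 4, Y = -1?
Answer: -314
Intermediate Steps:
X(M) = -4 (X(M) = 4*(-1) = -4)
I(V) = 2 (I(V) = 3 - 1*1 = 3 - 1 = 2)
c(D) = -25 (c(D) = -5*5 = -25)
-414 + c(I(-5))*(X(3) - 6*0) = -414 - 25*(-4 - 6*0) = -414 - 25*(-4 + 0) = -414 - 25*(-4) = -414 + 100 = -314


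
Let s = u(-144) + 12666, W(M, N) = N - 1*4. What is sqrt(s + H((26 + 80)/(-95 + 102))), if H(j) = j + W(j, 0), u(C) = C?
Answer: 6*sqrt(17059)/7 ≈ 111.95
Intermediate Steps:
W(M, N) = -4 + N (W(M, N) = N - 4 = -4 + N)
H(j) = -4 + j (H(j) = j + (-4 + 0) = j - 4 = -4 + j)
s = 12522 (s = -144 + 12666 = 12522)
sqrt(s + H((26 + 80)/(-95 + 102))) = sqrt(12522 + (-4 + (26 + 80)/(-95 + 102))) = sqrt(12522 + (-4 + 106/7)) = sqrt(12522 + 78/7) = sqrt(87732/7) = 6*sqrt(17059)/7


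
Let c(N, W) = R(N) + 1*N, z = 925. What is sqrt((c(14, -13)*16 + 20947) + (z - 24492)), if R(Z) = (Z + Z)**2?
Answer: 2*sqrt(2537) ≈ 100.74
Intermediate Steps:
R(Z) = 4*Z**2 (R(Z) = (2*Z)**2 = 4*Z**2)
c(N, W) = N + 4*N**2 (c(N, W) = 4*N**2 + 1*N = 4*N**2 + N = N + 4*N**2)
sqrt((c(14, -13)*16 + 20947) + (z - 24492)) = sqrt(((14*(1 + 4*14))*16 + 20947) + (925 - 24492)) = sqrt(((14*(1 + 56))*16 + 20947) - 23567) = sqrt(((14*57)*16 + 20947) - 23567) = sqrt((798*16 + 20947) - 23567) = sqrt((12768 + 20947) - 23567) = sqrt(33715 - 23567) = sqrt(10148) = 2*sqrt(2537)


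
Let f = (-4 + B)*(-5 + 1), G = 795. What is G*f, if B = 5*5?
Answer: -66780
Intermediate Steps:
B = 25
f = -84 (f = (-4 + 25)*(-5 + 1) = 21*(-4) = -84)
G*f = 795*(-84) = -66780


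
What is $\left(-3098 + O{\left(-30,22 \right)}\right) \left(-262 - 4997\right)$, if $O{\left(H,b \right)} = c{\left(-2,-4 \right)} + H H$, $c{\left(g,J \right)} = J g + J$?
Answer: $11538246$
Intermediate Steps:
$c{\left(g,J \right)} = J + J g$
$O{\left(H,b \right)} = 4 + H^{2}$ ($O{\left(H,b \right)} = - 4 \left(1 - 2\right) + H H = \left(-4\right) \left(-1\right) + H^{2} = 4 + H^{2}$)
$\left(-3098 + O{\left(-30,22 \right)}\right) \left(-262 - 4997\right) = \left(-3098 + \left(4 + \left(-30\right)^{2}\right)\right) \left(-262 - 4997\right) = \left(-3098 + \left(4 + 900\right)\right) \left(-5259\right) = \left(-3098 + 904\right) \left(-5259\right) = \left(-2194\right) \left(-5259\right) = 11538246$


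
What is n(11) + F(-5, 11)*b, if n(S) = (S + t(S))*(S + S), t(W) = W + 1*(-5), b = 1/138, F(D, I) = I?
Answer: 51623/138 ≈ 374.08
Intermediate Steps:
b = 1/138 ≈ 0.0072464
t(W) = -5 + W (t(W) = W - 5 = -5 + W)
n(S) = 2*S*(-5 + 2*S) (n(S) = (S + (-5 + S))*(S + S) = (-5 + 2*S)*(2*S) = 2*S*(-5 + 2*S))
n(11) + F(-5, 11)*b = 2*11*(-5 + 2*11) + 11*(1/138) = 2*11*(-5 + 22) + 11/138 = 2*11*17 + 11/138 = 374 + 11/138 = 51623/138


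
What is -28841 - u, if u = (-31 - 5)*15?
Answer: -28301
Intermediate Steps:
u = -540 (u = -36*15 = -540)
-28841 - u = -28841 - 1*(-540) = -28841 + 540 = -28301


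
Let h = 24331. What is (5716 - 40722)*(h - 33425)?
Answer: 318344564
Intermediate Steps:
(5716 - 40722)*(h - 33425) = (5716 - 40722)*(24331 - 33425) = -35006*(-9094) = 318344564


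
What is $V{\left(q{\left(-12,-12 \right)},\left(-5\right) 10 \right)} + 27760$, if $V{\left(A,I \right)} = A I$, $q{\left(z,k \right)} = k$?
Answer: $28360$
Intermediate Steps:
$V{\left(q{\left(-12,-12 \right)},\left(-5\right) 10 \right)} + 27760 = - 12 \left(\left(-5\right) 10\right) + 27760 = \left(-12\right) \left(-50\right) + 27760 = 600 + 27760 = 28360$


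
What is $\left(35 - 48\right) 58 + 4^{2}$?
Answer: $-738$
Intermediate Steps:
$\left(35 - 48\right) 58 + 4^{2} = \left(-13\right) 58 + 16 = -754 + 16 = -738$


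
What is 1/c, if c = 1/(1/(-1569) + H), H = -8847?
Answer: -13880944/1569 ≈ -8847.0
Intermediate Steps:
c = -1569/13880944 (c = 1/(1/(-1569) - 8847) = 1/(-1/1569 - 8847) = 1/(-13880944/1569) = -1569/13880944 ≈ -0.00011303)
1/c = 1/(-1569/13880944) = -13880944/1569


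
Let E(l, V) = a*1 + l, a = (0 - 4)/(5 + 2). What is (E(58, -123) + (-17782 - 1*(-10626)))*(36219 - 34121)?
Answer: -104249620/7 ≈ -1.4893e+7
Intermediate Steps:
a = -4/7 ≈ -0.57143
E(l, V) = -4/7 + l (E(l, V) = -4/7*1 + l = -4/7 + l)
(E(58, -123) + (-17782 - 1*(-10626)))*(36219 - 34121) = ((-4/7 + 58) + (-17782 - 1*(-10626)))*(36219 - 34121) = (402/7 + (-17782 + 10626))*2098 = (402/7 - 7156)*2098 = -49690/7*2098 = -104249620/7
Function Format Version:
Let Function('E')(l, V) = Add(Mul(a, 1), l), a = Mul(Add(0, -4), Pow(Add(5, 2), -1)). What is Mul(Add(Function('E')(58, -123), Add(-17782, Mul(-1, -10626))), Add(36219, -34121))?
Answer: Rational(-104249620, 7) ≈ -1.4893e+7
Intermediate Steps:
a = Rational(-4, 7) (a = Mul(-4, Pow(7, -1)) = Mul(-4, Rational(1, 7)) = Rational(-4, 7) ≈ -0.57143)
Function('E')(l, V) = Add(Rational(-4, 7), l) (Function('E')(l, V) = Add(Mul(Rational(-4, 7), 1), l) = Add(Rational(-4, 7), l))
Mul(Add(Function('E')(58, -123), Add(-17782, Mul(-1, -10626))), Add(36219, -34121)) = Mul(Add(Add(Rational(-4, 7), 58), Add(-17782, Mul(-1, -10626))), Add(36219, -34121)) = Mul(Add(Rational(402, 7), Add(-17782, 10626)), 2098) = Mul(Add(Rational(402, 7), -7156), 2098) = Mul(Rational(-49690, 7), 2098) = Rational(-104249620, 7)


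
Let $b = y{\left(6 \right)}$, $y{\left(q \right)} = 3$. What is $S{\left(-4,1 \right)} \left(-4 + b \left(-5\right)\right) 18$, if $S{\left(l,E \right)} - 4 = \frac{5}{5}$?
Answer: $-1710$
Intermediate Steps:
$b = 3$
$S{\left(l,E \right)} = 5$ ($S{\left(l,E \right)} = 4 + \frac{5}{5} = 4 + 5 \cdot \frac{1}{5} = 4 + 1 = 5$)
$S{\left(-4,1 \right)} \left(-4 + b \left(-5\right)\right) 18 = 5 \left(-4 + 3 \left(-5\right)\right) 18 = 5 \left(-4 - 15\right) 18 = 5 \left(-19\right) 18 = \left(-95\right) 18 = -1710$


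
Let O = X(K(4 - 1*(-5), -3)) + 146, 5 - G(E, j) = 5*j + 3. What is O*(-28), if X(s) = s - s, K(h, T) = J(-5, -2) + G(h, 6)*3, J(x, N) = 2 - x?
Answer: -4088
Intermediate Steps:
G(E, j) = 2 - 5*j (G(E, j) = 5 - (5*j + 3) = 5 - (3 + 5*j) = 5 + (-3 - 5*j) = 2 - 5*j)
K(h, T) = -77 (K(h, T) = (2 - 1*(-5)) + (2 - 5*6)*3 = (2 + 5) + (2 - 30)*3 = 7 - 28*3 = 7 - 84 = -77)
X(s) = 0
O = 146 (O = 0 + 146 = 146)
O*(-28) = 146*(-28) = -4088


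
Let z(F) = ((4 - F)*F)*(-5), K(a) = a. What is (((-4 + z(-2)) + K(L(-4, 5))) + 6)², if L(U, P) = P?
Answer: 4489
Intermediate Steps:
z(F) = -5*F*(4 - F) (z(F) = (F*(4 - F))*(-5) = -5*F*(4 - F))
(((-4 + z(-2)) + K(L(-4, 5))) + 6)² = (((-4 + 5*(-2)*(-4 - 2)) + 5) + 6)² = (((-4 + 5*(-2)*(-6)) + 5) + 6)² = (((-4 + 60) + 5) + 6)² = ((56 + 5) + 6)² = (61 + 6)² = 67² = 4489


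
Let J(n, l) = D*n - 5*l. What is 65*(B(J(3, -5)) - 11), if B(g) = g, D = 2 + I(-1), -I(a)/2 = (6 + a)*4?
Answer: -6500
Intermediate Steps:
I(a) = -48 - 8*a (I(a) = -2*(6 + a)*4 = -2*(24 + 4*a) = -48 - 8*a)
D = -38 (D = 2 + (-48 - 8*(-1)) = 2 + (-48 + 8) = 2 - 40 = -38)
J(n, l) = -38*n - 5*l
65*(B(J(3, -5)) - 11) = 65*((-38*3 - 5*(-5)) - 11) = 65*((-114 + 25) - 11) = 65*(-89 - 11) = 65*(-100) = -6500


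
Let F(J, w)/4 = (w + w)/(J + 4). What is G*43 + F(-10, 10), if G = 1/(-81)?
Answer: -1123/81 ≈ -13.864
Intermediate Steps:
G = -1/81 ≈ -0.012346
F(J, w) = 8*w/(4 + J) (F(J, w) = 4*((w + w)/(J + 4)) = 4*((2*w)/(4 + J)) = 4*(2*w/(4 + J)) = 8*w/(4 + J))
G*43 + F(-10, 10) = -1/81*43 + 8*10/(4 - 10) = -43/81 + 8*10/(-6) = -43/81 + 8*10*(-⅙) = -43/81 - 40/3 = -1123/81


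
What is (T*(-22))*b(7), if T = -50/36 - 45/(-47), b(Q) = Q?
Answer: 28105/423 ≈ 66.442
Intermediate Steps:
T = -365/846 (T = -50*1/36 - 45*(-1/47) = -25/18 + 45/47 = -365/846 ≈ -0.43144)
(T*(-22))*b(7) = -365/846*(-22)*7 = (4015/423)*7 = 28105/423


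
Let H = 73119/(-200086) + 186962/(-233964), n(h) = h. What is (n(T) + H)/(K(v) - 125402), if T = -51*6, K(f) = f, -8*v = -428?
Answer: 3594817372268/1466982353983761 ≈ 0.0024505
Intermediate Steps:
v = 107/2 (v = -⅛*(-428) = 107/2 ≈ 53.500)
T = -306
H = -6814461556/5851615113 (H = 73119*(-1/200086) + 186962*(-1/233964) = -73119/200086 - 93481/116982 = -6814461556/5851615113 ≈ -1.1645)
(n(T) + H)/(K(v) - 125402) = (-306 - 6814461556/5851615113)/(107/2 - 125402) = -1797408686134/(5851615113*(-250697/2)) = -1797408686134/5851615113*(-2/250697) = 3594817372268/1466982353983761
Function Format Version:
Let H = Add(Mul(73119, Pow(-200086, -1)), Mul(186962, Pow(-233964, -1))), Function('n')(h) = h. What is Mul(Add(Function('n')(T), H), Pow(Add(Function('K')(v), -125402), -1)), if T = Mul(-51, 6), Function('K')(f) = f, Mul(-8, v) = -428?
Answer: Rational(3594817372268, 1466982353983761) ≈ 0.0024505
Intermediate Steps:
v = Rational(107, 2) (v = Mul(Rational(-1, 8), -428) = Rational(107, 2) ≈ 53.500)
T = -306
H = Rational(-6814461556, 5851615113) (H = Add(Mul(73119, Rational(-1, 200086)), Mul(186962, Rational(-1, 233964))) = Add(Rational(-73119, 200086), Rational(-93481, 116982)) = Rational(-6814461556, 5851615113) ≈ -1.1645)
Mul(Add(Function('n')(T), H), Pow(Add(Function('K')(v), -125402), -1)) = Mul(Add(-306, Rational(-6814461556, 5851615113)), Pow(Add(Rational(107, 2), -125402), -1)) = Mul(Rational(-1797408686134, 5851615113), Pow(Rational(-250697, 2), -1)) = Mul(Rational(-1797408686134, 5851615113), Rational(-2, 250697)) = Rational(3594817372268, 1466982353983761)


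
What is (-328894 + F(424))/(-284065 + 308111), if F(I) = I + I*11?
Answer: -161903/12023 ≈ -13.466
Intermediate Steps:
F(I) = 12*I (F(I) = I + 11*I = 12*I)
(-328894 + F(424))/(-284065 + 308111) = (-328894 + 12*424)/(-284065 + 308111) = (-328894 + 5088)/24046 = -323806*1/24046 = -161903/12023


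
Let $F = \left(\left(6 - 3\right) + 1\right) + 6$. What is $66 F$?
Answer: $660$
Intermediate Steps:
$F = 10$ ($F = \left(\left(6 - 3\right) + 1\right) + 6 = \left(3 + 1\right) + 6 = 4 + 6 = 10$)
$66 F = 66 \cdot 10 = 660$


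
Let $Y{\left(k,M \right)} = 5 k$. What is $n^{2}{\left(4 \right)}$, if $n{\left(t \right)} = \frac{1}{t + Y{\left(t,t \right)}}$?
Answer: $\frac{1}{576} \approx 0.0017361$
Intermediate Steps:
$n{\left(t \right)} = \frac{1}{6 t}$ ($n{\left(t \right)} = \frac{1}{t + 5 t} = \frac{1}{6 t}$)
$n^{2}{\left(4 \right)} = \left(\frac{1}{6 \cdot 4}\right)^{2} = \left(\frac{1}{6} \cdot \frac{1}{4}\right)^{2} = \left(\frac{1}{24}\right)^{2} = \frac{1}{576}$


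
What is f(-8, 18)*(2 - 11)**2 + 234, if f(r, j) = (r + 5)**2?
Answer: 963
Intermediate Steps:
f(r, j) = (5 + r)**2
f(-8, 18)*(2 - 11)**2 + 234 = (5 - 8)**2*(2 - 11)**2 + 234 = (-3)**2*(-9)**2 + 234 = 9*81 + 234 = 729 + 234 = 963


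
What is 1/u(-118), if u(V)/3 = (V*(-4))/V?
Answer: -1/12 ≈ -0.083333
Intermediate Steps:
u(V) = -12 (u(V) = 3*((V*(-4))/V) = 3*((-4*V)/V) = 3*(-4) = -12)
1/u(-118) = 1/(-12) = -1/12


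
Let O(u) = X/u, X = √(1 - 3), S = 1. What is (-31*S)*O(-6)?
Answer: 31*I*√2/6 ≈ 7.3068*I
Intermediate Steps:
X = I*√2 (X = √(-2) = I*√2 ≈ 1.4142*I)
O(u) = I*√2/u (O(u) = (I*√2)/u = I*√2/u)
(-31*S)*O(-6) = (-31*1)*(I*√2/(-6)) = -31*I*√2*(-1)/6 = -(-31)*I*√2/6 = 31*I*√2/6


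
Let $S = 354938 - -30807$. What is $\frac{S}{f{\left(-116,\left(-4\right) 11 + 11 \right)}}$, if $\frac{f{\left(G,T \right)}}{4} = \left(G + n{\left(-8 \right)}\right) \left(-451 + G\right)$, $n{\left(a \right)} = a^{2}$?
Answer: $\frac{385745}{117936} \approx 3.2708$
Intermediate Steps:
$f{\left(G,T \right)} = 4 \left(-451 + G\right) \left(64 + G\right)$ ($f{\left(G,T \right)} = 4 \left(G + \left(-8\right)^{2}\right) \left(-451 + G\right) = 4 \left(G + 64\right) \left(-451 + G\right) = 4 \left(64 + G\right) \left(-451 + G\right) = 4 \left(-451 + G\right) \left(64 + G\right)$)
$S = 385745$ ($S = 354938 + 30807 = 385745$)
$\frac{S}{f{\left(-116,\left(-4\right) 11 + 11 \right)}} = \frac{385745}{-115456 - -179568 + 4 \left(-116\right)^{2}} = \frac{385745}{-115456 + 179568 + 4 \cdot 13456} = \frac{385745}{-115456 + 179568 + 53824} = \frac{385745}{117936}$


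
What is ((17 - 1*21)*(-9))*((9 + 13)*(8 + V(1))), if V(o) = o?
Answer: 7128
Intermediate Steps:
((17 - 1*21)*(-9))*((9 + 13)*(8 + V(1))) = ((17 - 1*21)*(-9))*((9 + 13)*(8 + 1)) = ((17 - 21)*(-9))*(22*9) = -4*(-9)*198 = 36*198 = 7128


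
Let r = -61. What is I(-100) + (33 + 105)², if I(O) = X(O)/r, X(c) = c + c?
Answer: 1161884/61 ≈ 19047.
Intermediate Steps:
X(c) = 2*c
I(O) = -2*O/61 (I(O) = (2*O)/(-61) = (2*O)*(-1/61) = -2*O/61)
I(-100) + (33 + 105)² = -2/61*(-100) + (33 + 105)² = 200/61 + 138² = 200/61 + 19044 = 1161884/61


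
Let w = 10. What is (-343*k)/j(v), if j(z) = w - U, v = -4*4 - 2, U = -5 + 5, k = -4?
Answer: 686/5 ≈ 137.20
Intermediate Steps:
U = 0
v = -18 (v = -16 - 2 = -18)
j(z) = 10 (j(z) = 10 - 1*0 = 10 + 0 = 10)
(-343*k)/j(v) = -343*(-4)/10 = 1372*(1/10) = 686/5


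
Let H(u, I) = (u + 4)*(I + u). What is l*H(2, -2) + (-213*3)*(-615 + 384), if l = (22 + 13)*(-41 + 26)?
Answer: 147609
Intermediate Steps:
H(u, I) = (4 + u)*(I + u)
l = -525 (l = 35*(-15) = -525)
l*H(2, -2) + (-213*3)*(-615 + 384) = -525*(2² + 4*(-2) + 4*2 - 2*2) + (-213*3)*(-615 + 384) = -525*(4 - 8 + 8 - 4) - 639*(-231) = -525*0 + 147609 = 0 + 147609 = 147609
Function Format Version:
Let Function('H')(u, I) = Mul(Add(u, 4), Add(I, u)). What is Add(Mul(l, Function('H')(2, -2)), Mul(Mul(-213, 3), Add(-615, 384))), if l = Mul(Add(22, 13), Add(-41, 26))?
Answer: 147609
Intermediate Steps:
Function('H')(u, I) = Mul(Add(4, u), Add(I, u))
l = -525 (l = Mul(35, -15) = -525)
Add(Mul(l, Function('H')(2, -2)), Mul(Mul(-213, 3), Add(-615, 384))) = Add(Mul(-525, Add(Pow(2, 2), Mul(4, -2), Mul(4, 2), Mul(-2, 2))), Mul(Mul(-213, 3), Add(-615, 384))) = Add(Mul(-525, Add(4, -8, 8, -4)), Mul(-639, -231)) = Add(Mul(-525, 0), 147609) = Add(0, 147609) = 147609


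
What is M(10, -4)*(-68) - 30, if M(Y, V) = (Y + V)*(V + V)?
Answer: 3234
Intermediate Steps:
M(Y, V) = 2*V*(V + Y) (M(Y, V) = (V + Y)*(2*V) = 2*V*(V + Y))
M(10, -4)*(-68) - 30 = (2*(-4)*(-4 + 10))*(-68) - 30 = (2*(-4)*6)*(-68) - 30 = -48*(-68) - 30 = 3264 - 30 = 3234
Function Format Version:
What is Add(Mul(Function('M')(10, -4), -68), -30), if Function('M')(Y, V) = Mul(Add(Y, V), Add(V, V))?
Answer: 3234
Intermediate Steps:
Function('M')(Y, V) = Mul(2, V, Add(V, Y)) (Function('M')(Y, V) = Mul(Add(V, Y), Mul(2, V)) = Mul(2, V, Add(V, Y)))
Add(Mul(Function('M')(10, -4), -68), -30) = Add(Mul(Mul(2, -4, Add(-4, 10)), -68), -30) = Add(Mul(Mul(2, -4, 6), -68), -30) = Add(Mul(-48, -68), -30) = Add(3264, -30) = 3234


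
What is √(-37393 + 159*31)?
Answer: 4*I*√2029 ≈ 180.18*I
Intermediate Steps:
√(-37393 + 159*31) = √(-37393 + 4929) = √(-32464) = 4*I*√2029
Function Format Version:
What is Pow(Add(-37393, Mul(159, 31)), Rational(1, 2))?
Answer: Mul(4, I, Pow(2029, Rational(1, 2))) ≈ Mul(180.18, I)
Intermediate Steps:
Pow(Add(-37393, Mul(159, 31)), Rational(1, 2)) = Pow(Add(-37393, 4929), Rational(1, 2)) = Pow(-32464, Rational(1, 2)) = Mul(4, I, Pow(2029, Rational(1, 2)))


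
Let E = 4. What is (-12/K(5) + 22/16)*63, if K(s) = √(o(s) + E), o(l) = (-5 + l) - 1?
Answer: 693/8 - 252*√3 ≈ -349.85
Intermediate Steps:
o(l) = -6 + l
K(s) = √(-2 + s) (K(s) = √((-6 + s) + 4) = √(-2 + s))
(-12/K(5) + 22/16)*63 = (-12/√(-2 + 5) + 22/16)*63 = (-12*√3/3 + 22*(1/16))*63 = (-4*√3 + 11/8)*63 = (11/8 - 4*√3)*63 = 693/8 - 252*√3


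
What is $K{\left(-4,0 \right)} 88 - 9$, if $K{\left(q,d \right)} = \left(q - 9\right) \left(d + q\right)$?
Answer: $4567$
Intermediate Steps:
$K{\left(q,d \right)} = \left(-9 + q\right) \left(d + q\right)$
$K{\left(-4,0 \right)} 88 - 9 = \left(\left(-4\right)^{2} - 0 - -36 + 0 \left(-4\right)\right) 88 - 9 = \left(16 + 0 + 36 + 0\right) 88 - 9 = 52 \cdot 88 - 9 = 4576 - 9 = 4567$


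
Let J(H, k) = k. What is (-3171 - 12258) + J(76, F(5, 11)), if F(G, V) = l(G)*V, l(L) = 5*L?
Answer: -15154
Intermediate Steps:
F(G, V) = 5*G*V (F(G, V) = (5*G)*V = 5*G*V)
(-3171 - 12258) + J(76, F(5, 11)) = (-3171 - 12258) + 5*5*11 = -15429 + 275 = -15154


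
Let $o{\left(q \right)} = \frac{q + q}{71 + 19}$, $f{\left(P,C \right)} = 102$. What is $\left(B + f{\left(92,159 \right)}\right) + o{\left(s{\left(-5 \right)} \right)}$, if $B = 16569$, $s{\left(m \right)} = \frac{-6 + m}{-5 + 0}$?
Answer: $\frac{3750986}{225} \approx 16671.0$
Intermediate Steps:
$s{\left(m \right)} = \frac{6}{5} - \frac{m}{5}$ ($s{\left(m \right)} = \frac{-6 + m}{-5} = \left(-6 + m\right) \left(- \frac{1}{5}\right) = \frac{6}{5} - \frac{m}{5}$)
$o{\left(q \right)} = \frac{q}{45}$ ($o{\left(q \right)} = \frac{2 q}{90} = 2 q \frac{1}{90} = \frac{q}{45}$)
$\left(B + f{\left(92,159 \right)}\right) + o{\left(s{\left(-5 \right)} \right)} = \left(16569 + 102\right) + \frac{\frac{6}{5} - -1}{45} = 16671 + \frac{\frac{6}{5} + 1}{45} = 16671 + \frac{1}{45} \cdot \frac{11}{5} = 16671 + \frac{11}{225} = \frac{3750986}{225}$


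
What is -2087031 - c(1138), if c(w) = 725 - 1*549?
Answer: -2087207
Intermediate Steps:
c(w) = 176 (c(w) = 725 - 549 = 176)
-2087031 - c(1138) = -2087031 - 1*176 = -2087031 - 176 = -2087207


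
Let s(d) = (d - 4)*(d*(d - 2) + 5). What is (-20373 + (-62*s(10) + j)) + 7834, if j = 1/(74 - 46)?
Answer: -1236451/28 ≈ -44159.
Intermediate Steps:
s(d) = (-4 + d)*(5 + d*(-2 + d)) (s(d) = (-4 + d)*(d*(-2 + d) + 5) = (-4 + d)*(5 + d*(-2 + d)))
j = 1/28 ≈ 0.035714
(-20373 + (-62*s(10) + j)) + 7834 = (-20373 + (-62*(-20 + 10³ - 6*10² + 13*10) + 1/28)) + 7834 = (-20373 + (-62*(-20 + 1000 - 6*100 + 130) + 1/28)) + 7834 = (-20373 + (-62*(-20 + 1000 - 600 + 130) + 1/28)) + 7834 = (-20373 + (-62*510 + 1/28)) + 7834 = (-20373 + (-31620 + 1/28)) + 7834 = (-20373 - 885359/28) + 7834 = -1455803/28 + 7834 = -1236451/28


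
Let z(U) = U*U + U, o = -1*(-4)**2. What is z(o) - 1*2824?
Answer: -2584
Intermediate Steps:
o = -16 (o = -1*16 = -16)
z(U) = U + U**2 (z(U) = U**2 + U = U + U**2)
z(o) - 1*2824 = -16*(1 - 16) - 1*2824 = -16*(-15) - 2824 = 240 - 2824 = -2584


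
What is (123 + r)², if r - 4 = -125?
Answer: 4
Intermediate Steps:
r = -121 (r = 4 - 125 = -121)
(123 + r)² = (123 - 121)² = 2² = 4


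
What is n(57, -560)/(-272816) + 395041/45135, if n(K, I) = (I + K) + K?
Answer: 53735611/6138360 ≈ 8.7541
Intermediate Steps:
n(K, I) = I + 2*K
n(57, -560)/(-272816) + 395041/45135 = (-560 + 2*57)/(-272816) + 395041/45135 = (-560 + 114)*(-1/272816) + 395041*(1/45135) = -446*(-1/272816) + 395041/45135 = 223/136408 + 395041/45135 = 53735611/6138360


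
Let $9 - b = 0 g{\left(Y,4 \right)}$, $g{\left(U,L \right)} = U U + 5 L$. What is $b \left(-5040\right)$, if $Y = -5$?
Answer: $-45360$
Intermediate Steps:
$g{\left(U,L \right)} = U^{2} + 5 L$
$b = 9$ ($b = 9 - 0 \left(\left(-5\right)^{2} + 5 \cdot 4\right) = 9 - 0 \left(25 + 20\right) = 9 - 0 \cdot 45 = 9 - 0 = 9 + 0 = 9$)
$b \left(-5040\right) = 9 \left(-5040\right) = -45360$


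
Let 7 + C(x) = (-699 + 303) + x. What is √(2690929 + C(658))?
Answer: 4*√168199 ≈ 1640.5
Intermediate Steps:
C(x) = -403 + x (C(x) = -7 + ((-699 + 303) + x) = -7 + (-396 + x) = -403 + x)
√(2690929 + C(658)) = √(2690929 + (-403 + 658)) = √(2690929 + 255) = √2691184 = 4*√168199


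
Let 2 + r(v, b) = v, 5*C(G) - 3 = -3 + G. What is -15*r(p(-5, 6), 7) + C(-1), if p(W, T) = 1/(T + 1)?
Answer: 968/35 ≈ 27.657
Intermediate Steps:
C(G) = G/5 (C(G) = ⅗ + (-3 + G)/5 = ⅗ + (-⅗ + G/5) = G/5)
p(W, T) = 1/(1 + T)
r(v, b) = -2 + v
-15*r(p(-5, 6), 7) + C(-1) = -15*(-2 + 1/(1 + 6)) + (⅕)*(-1) = -15*(-2 + 1/7) - ⅕ = -15*(-2 + ⅐) - ⅕ = -15*(-13/7) - ⅕ = 195/7 - ⅕ = 968/35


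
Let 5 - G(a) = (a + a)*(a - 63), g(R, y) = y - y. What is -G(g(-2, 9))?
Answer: -5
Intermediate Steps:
g(R, y) = 0
G(a) = 5 - 2*a*(-63 + a) (G(a) = 5 - (a + a)*(a - 63) = 5 - 2*a*(-63 + a))
-G(g(-2, 9)) = -(5 - 2*0**2 + 126*0) = -(5 - 2*0 + 0) = -(5 + 0 + 0) = -1*5 = -5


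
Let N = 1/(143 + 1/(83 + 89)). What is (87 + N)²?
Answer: 4580075092321/605012409 ≈ 7570.2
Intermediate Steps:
N = 172/24597 (N = 1/(143 + 1/172) = 1/(24597/172) = 172/24597 ≈ 0.0069927)
(87 + N)² = (87 + 172/24597)² = (2140111/24597)² = 4580075092321/605012409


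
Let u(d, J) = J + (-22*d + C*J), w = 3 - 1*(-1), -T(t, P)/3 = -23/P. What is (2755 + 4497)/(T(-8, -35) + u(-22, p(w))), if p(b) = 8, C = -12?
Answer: 253820/13791 ≈ 18.405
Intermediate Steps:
T(t, P) = 69/P (T(t, P) = -(-69)/P = 69/P)
w = 4 (w = 3 + 1 = 4)
u(d, J) = -22*d - 11*J (u(d, J) = J + (-22*d - 12*J) = -22*d - 11*J)
(2755 + 4497)/(T(-8, -35) + u(-22, p(w))) = (2755 + 4497)/(69/(-35) + (-22*(-22) - 11*8)) = 7252/(69*(-1/35) + (484 - 88)) = 7252/(-69/35 + 396) = 7252/(13791/35) = 7252*(35/13791) = 253820/13791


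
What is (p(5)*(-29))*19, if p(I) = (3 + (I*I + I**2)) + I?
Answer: -31958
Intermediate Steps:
p(I) = 3 + I + 2*I**2 (p(I) = (3 + (I**2 + I**2)) + I = (3 + 2*I**2) + I = 3 + I + 2*I**2)
(p(5)*(-29))*19 = ((3 + 5 + 2*5**2)*(-29))*19 = ((3 + 5 + 2*25)*(-29))*19 = ((3 + 5 + 50)*(-29))*19 = (58*(-29))*19 = -1682*19 = -31958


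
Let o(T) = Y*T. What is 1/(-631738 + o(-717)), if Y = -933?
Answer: 1/37223 ≈ 2.6865e-5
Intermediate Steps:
o(T) = -933*T
1/(-631738 + o(-717)) = 1/(-631738 - 933*(-717)) = 1/(-631738 + 668961) = 1/37223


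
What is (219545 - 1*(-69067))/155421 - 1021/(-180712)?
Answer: 830386295/445816504 ≈ 1.8626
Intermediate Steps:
(219545 - 1*(-69067))/155421 - 1021/(-180712) = (219545 + 69067)*(1/155421) - 1021*(-1/180712) = 288612*(1/155421) + 1021/180712 = 32068/17269 + 1021/180712 = 830386295/445816504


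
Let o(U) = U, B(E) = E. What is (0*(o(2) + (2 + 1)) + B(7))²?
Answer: 49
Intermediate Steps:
(0*(o(2) + (2 + 1)) + B(7))² = (0*(2 + (2 + 1)) + 7)² = (0*(2 + 3) + 7)² = (0*5 + 7)² = (0 + 7)² = 7² = 49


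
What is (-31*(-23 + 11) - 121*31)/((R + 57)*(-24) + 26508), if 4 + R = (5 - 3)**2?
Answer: -3379/25140 ≈ -0.13441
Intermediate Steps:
R = 0 (R = -4 + (5 - 3)**2 = -4 + 2**2 = -4 + 4 = 0)
(-31*(-23 + 11) - 121*31)/((R + 57)*(-24) + 26508) = (-31*(-23 + 11) - 121*31)/((0 + 57)*(-24) + 26508) = (-31*(-12) - 3751)/(57*(-24) + 26508) = (372 - 3751)/(-1368 + 26508) = -3379/25140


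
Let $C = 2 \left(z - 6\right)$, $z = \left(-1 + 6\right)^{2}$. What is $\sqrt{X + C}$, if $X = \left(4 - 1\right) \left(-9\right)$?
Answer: $\sqrt{11} \approx 3.3166$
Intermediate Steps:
$z = 25$ ($z = 5^{2} = 25$)
$X = -27$ ($X = 3 \left(-9\right) = -27$)
$C = 38$ ($C = 2 \left(25 - 6\right) = 2 \cdot 19 = 38$)
$\sqrt{X + C} = \sqrt{-27 + 38} = \sqrt{11}$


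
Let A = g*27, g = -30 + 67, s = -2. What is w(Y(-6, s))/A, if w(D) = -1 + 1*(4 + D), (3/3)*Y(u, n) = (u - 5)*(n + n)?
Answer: 47/999 ≈ 0.047047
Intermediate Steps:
Y(u, n) = 2*n*(-5 + u) (Y(u, n) = (u - 5)*(n + n) = (-5 + u)*(2*n) = 2*n*(-5 + u))
g = 37
A = 999 (A = 37*27 = 999)
w(D) = 3 + D (w(D) = -1 + (4 + D) = 3 + D)
w(Y(-6, s))/A = (3 + 2*(-2)*(-5 - 6))/999 = (3 + 2*(-2)*(-11))*(1/999) = (3 + 44)*(1/999) = 47*(1/999) = 47/999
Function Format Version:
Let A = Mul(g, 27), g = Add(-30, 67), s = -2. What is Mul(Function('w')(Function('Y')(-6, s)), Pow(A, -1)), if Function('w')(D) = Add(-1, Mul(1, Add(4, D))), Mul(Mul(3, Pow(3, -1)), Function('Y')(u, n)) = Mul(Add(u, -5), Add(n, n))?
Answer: Rational(47, 999) ≈ 0.047047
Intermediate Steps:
Function('Y')(u, n) = Mul(2, n, Add(-5, u)) (Function('Y')(u, n) = Mul(Add(u, -5), Add(n, n)) = Mul(Add(-5, u), Mul(2, n)) = Mul(2, n, Add(-5, u)))
g = 37
A = 999 (A = Mul(37, 27) = 999)
Function('w')(D) = Add(3, D) (Function('w')(D) = Add(-1, Add(4, D)) = Add(3, D))
Mul(Function('w')(Function('Y')(-6, s)), Pow(A, -1)) = Mul(Add(3, Mul(2, -2, Add(-5, -6))), Pow(999, -1)) = Mul(Add(3, Mul(2, -2, -11)), Rational(1, 999)) = Mul(Add(3, 44), Rational(1, 999)) = Mul(47, Rational(1, 999)) = Rational(47, 999)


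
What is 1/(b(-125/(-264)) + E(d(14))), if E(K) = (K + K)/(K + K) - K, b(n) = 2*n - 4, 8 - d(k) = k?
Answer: 132/521 ≈ 0.25336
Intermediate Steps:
d(k) = 8 - k
b(n) = -4 + 2*n
E(K) = 1 - K (E(K) = (2*K)/((2*K)) - K = (2*K)*(1/(2*K)) - K = 1 - K)
1/(b(-125/(-264)) + E(d(14))) = 1/((-4 + 2*(-125/(-264))) + (1 - (8 - 1*14))) = 1/((-4 + 2*(-125*(-1/264))) + (1 - (8 - 14))) = 1/((-4 + 2*(125/264)) + (1 - 1*(-6))) = 1/((-4 + 125/132) + (1 + 6)) = 1/(-403/132 + 7) = 1/(521/132) = 132/521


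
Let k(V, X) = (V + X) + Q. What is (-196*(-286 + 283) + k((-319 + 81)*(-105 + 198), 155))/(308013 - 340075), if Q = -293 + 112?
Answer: 10786/16031 ≈ 0.67282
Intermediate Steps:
Q = -181
k(V, X) = -181 + V + X (k(V, X) = (V + X) - 181 = -181 + V + X)
(-196*(-286 + 283) + k((-319 + 81)*(-105 + 198), 155))/(308013 - 340075) = (-196*(-286 + 283) + (-181 + (-319 + 81)*(-105 + 198) + 155))/(308013 - 340075) = (-196*(-3) + (-181 - 238*93 + 155))/(-32062) = (588 + (-181 - 22134 + 155))*(-1/32062) = (588 - 22160)*(-1/32062) = -21572*(-1/32062) = 10786/16031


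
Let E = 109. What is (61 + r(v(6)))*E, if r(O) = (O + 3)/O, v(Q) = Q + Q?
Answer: 27141/4 ≈ 6785.3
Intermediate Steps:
v(Q) = 2*Q
r(O) = (3 + O)/O
(61 + r(v(6)))*E = (61 + (3 + 2*6)/((2*6)))*109 = (61 + (3 + 12)/12)*109 = (61 + (1/12)*15)*109 = (61 + 5/4)*109 = (249/4)*109 = 27141/4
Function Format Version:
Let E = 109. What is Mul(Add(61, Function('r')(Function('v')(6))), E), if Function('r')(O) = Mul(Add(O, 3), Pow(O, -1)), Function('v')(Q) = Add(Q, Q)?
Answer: Rational(27141, 4) ≈ 6785.3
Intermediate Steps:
Function('v')(Q) = Mul(2, Q)
Function('r')(O) = Mul(Pow(O, -1), Add(3, O)) (Function('r')(O) = Mul(Add(3, O), Pow(O, -1)) = Mul(Pow(O, -1), Add(3, O)))
Mul(Add(61, Function('r')(Function('v')(6))), E) = Mul(Add(61, Mul(Pow(Mul(2, 6), -1), Add(3, Mul(2, 6)))), 109) = Mul(Add(61, Mul(Pow(12, -1), Add(3, 12))), 109) = Mul(Add(61, Mul(Rational(1, 12), 15)), 109) = Mul(Add(61, Rational(5, 4)), 109) = Mul(Rational(249, 4), 109) = Rational(27141, 4)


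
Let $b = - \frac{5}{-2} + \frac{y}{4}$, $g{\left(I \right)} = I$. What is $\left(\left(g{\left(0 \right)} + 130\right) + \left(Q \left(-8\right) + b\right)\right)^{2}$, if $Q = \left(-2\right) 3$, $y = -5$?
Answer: $\frac{514089}{16} \approx 32131.0$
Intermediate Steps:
$Q = -6$
$b = \frac{5}{4}$ ($b = - \frac{5}{-2} - \frac{5}{4} = \left(-5\right) \left(- \frac{1}{2}\right) - \frac{5}{4} = \frac{5}{2} - \frac{5}{4} = \frac{5}{4} \approx 1.25$)
$\left(\left(g{\left(0 \right)} + 130\right) + \left(Q \left(-8\right) + b\right)\right)^{2} = \left(\left(0 + 130\right) + \left(\left(-6\right) \left(-8\right) + \frac{5}{4}\right)\right)^{2} = \left(130 + \left(48 + \frac{5}{4}\right)\right)^{2} = \left(130 + \frac{197}{4}\right)^{2} = \left(\frac{717}{4}\right)^{2} = \frac{514089}{16}$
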